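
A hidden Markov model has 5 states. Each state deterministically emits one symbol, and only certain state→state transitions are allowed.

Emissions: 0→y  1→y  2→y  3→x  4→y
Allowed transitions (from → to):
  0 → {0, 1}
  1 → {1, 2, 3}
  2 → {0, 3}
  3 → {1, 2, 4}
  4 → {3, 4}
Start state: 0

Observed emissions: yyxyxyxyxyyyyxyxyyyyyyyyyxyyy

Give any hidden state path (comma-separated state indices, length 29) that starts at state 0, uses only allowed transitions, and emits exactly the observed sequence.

0,1,3,2,3,4,3,2,3,2,0,1,2,3,1,3,2,0,1,1,1,2,0,1,2,3,1,1,2

  0: obs=y cand={0,1,2,4} pick 0 [start]
  1: obs=y cand={0,1,2,4} pick 1 [0->1 ok]
  2: obs=x cand={3} pick 3 [1->3 ok]
  3: obs=y cand={0,1,2,4} pick 2 [3->2 ok]
  4: obs=x cand={3} pick 3 [2->3 ok]
  5: obs=y cand={0,1,2,4} pick 4 [3->4 ok]
  6: obs=x cand={3} pick 3 [4->3 ok]
  7: obs=y cand={0,1,2,4} pick 2 [3->2 ok]
  8: obs=x cand={3} pick 3 [2->3 ok]
  9: obs=y cand={0,1,2,4} pick 2 [3->2 ok]
  10: obs=y cand={0,1,2,4} pick 0 [2->0 ok]
  11: obs=y cand={0,1,2,4} pick 1 [0->1 ok]
  12: obs=y cand={0,1,2,4} pick 2 [1->2 ok]
  13: obs=x cand={3} pick 3 [2->3 ok]
  14: obs=y cand={0,1,2,4} pick 1 [3->1 ok]
  15: obs=x cand={3} pick 3 [1->3 ok]
  16: obs=y cand={0,1,2,4} pick 2 [3->2 ok]
  17: obs=y cand={0,1,2,4} pick 0 [2->0 ok]
  18: obs=y cand={0,1,2,4} pick 1 [0->1 ok]
  19: obs=y cand={0,1,2,4} pick 1 [1->1 ok]
  20: obs=y cand={0,1,2,4} pick 1 [1->1 ok]
  21: obs=y cand={0,1,2,4} pick 2 [1->2 ok]
  22: obs=y cand={0,1,2,4} pick 0 [2->0 ok]
  23: obs=y cand={0,1,2,4} pick 1 [0->1 ok]
  24: obs=y cand={0,1,2,4} pick 2 [1->2 ok]
  25: obs=x cand={3} pick 3 [2->3 ok]
  26: obs=y cand={0,1,2,4} pick 1 [3->1 ok]
  27: obs=y cand={0,1,2,4} pick 1 [1->1 ok]
  28: obs=y cand={0,1,2,4} pick 2 [1->2 ok]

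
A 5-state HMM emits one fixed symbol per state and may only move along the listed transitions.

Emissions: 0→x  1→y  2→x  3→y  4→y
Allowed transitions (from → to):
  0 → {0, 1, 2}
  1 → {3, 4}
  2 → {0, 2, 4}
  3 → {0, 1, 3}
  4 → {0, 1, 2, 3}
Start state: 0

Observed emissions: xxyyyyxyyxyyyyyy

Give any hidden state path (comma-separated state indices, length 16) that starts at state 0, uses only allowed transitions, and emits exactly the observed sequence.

  t0 'x' -> {0,2}, take 0 (start)
  t1 'x' -> {0,2}, take 0 (0->0 ok)
  t2 'y' -> {1,3,4}, take 1 (0->1 ok)
  t3 'y' -> {1,3,4}, take 3 (1->3 ok)
  t4 'y' -> {1,3,4}, take 3 (3->3 ok)
  t5 'y' -> {1,3,4}, take 3 (3->3 ok)
  t6 'x' -> {0,2}, take 0 (3->0 ok)
  t7 'y' -> {1,3,4}, take 1 (0->1 ok)
  t8 'y' -> {1,3,4}, take 3 (1->3 ok)
  t9 'x' -> {0,2}, take 0 (3->0 ok)
  t10 'y' -> {1,3,4}, take 1 (0->1 ok)
  t11 'y' -> {1,3,4}, take 3 (1->3 ok)
  t12 'y' -> {1,3,4}, take 1 (3->1 ok)
  t13 'y' -> {1,3,4}, take 3 (1->3 ok)
  t14 'y' -> {1,3,4}, take 1 (3->1 ok)
  t15 'y' -> {1,3,4}, take 3 (1->3 ok)

0,0,1,3,3,3,0,1,3,0,1,3,1,3,1,3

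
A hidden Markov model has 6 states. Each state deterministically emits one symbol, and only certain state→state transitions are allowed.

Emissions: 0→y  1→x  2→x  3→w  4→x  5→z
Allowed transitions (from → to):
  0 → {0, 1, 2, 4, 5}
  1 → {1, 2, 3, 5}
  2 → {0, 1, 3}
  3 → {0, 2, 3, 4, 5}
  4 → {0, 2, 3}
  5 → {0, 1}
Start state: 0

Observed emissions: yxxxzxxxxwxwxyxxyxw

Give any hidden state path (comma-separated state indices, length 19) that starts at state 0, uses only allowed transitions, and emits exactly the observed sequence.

  0: obs=y cand={0} pick 0 [start]
  1: obs=x cand={1,2,4} pick 1 [0->1 ok]
  2: obs=x cand={1,2,4} pick 2 [1->2 ok]
  3: obs=x cand={1,2,4} pick 1 [2->1 ok]
  4: obs=z cand={5} pick 5 [1->5 ok]
  5: obs=x cand={1,2,4} pick 1 [5->1 ok]
  6: obs=x cand={1,2,4} pick 2 [1->2 ok]
  7: obs=x cand={1,2,4} pick 1 [2->1 ok]
  8: obs=x cand={1,2,4} pick 1 [1->1 ok]
  9: obs=w cand={3} pick 3 [1->3 ok]
  10: obs=x cand={1,2,4} pick 4 [3->4 ok]
  11: obs=w cand={3} pick 3 [4->3 ok]
  12: obs=x cand={1,2,4} pick 4 [3->4 ok]
  13: obs=y cand={0} pick 0 [4->0 ok]
  14: obs=x cand={1,2,4} pick 4 [0->4 ok]
  15: obs=x cand={1,2,4} pick 2 [4->2 ok]
  16: obs=y cand={0} pick 0 [2->0 ok]
  17: obs=x cand={1,2,4} pick 2 [0->2 ok]
  18: obs=w cand={3} pick 3 [2->3 ok]

0,1,2,1,5,1,2,1,1,3,4,3,4,0,4,2,0,2,3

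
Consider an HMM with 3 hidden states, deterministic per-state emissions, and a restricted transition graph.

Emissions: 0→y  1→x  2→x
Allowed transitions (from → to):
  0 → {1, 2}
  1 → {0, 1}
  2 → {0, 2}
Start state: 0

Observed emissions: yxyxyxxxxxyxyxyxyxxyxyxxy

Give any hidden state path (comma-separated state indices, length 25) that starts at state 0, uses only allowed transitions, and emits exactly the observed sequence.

0,2,0,1,0,1,1,1,1,1,0,1,0,1,0,2,0,1,1,0,2,0,2,2,0

  t0 'y' -> {0}, take 0 (start)
  t1 'x' -> {1,2}, take 2 (0->2 ok)
  t2 'y' -> {0}, take 0 (2->0 ok)
  t3 'x' -> {1,2}, take 1 (0->1 ok)
  t4 'y' -> {0}, take 0 (1->0 ok)
  t5 'x' -> {1,2}, take 1 (0->1 ok)
  t6 'x' -> {1,2}, take 1 (1->1 ok)
  t7 'x' -> {1,2}, take 1 (1->1 ok)
  t8 'x' -> {1,2}, take 1 (1->1 ok)
  t9 'x' -> {1,2}, take 1 (1->1 ok)
  t10 'y' -> {0}, take 0 (1->0 ok)
  t11 'x' -> {1,2}, take 1 (0->1 ok)
  t12 'y' -> {0}, take 0 (1->0 ok)
  t13 'x' -> {1,2}, take 1 (0->1 ok)
  t14 'y' -> {0}, take 0 (1->0 ok)
  t15 'x' -> {1,2}, take 2 (0->2 ok)
  t16 'y' -> {0}, take 0 (2->0 ok)
  t17 'x' -> {1,2}, take 1 (0->1 ok)
  t18 'x' -> {1,2}, take 1 (1->1 ok)
  t19 'y' -> {0}, take 0 (1->0 ok)
  t20 'x' -> {1,2}, take 2 (0->2 ok)
  t21 'y' -> {0}, take 0 (2->0 ok)
  t22 'x' -> {1,2}, take 2 (0->2 ok)
  t23 'x' -> {1,2}, take 2 (2->2 ok)
  t24 'y' -> {0}, take 0 (2->0 ok)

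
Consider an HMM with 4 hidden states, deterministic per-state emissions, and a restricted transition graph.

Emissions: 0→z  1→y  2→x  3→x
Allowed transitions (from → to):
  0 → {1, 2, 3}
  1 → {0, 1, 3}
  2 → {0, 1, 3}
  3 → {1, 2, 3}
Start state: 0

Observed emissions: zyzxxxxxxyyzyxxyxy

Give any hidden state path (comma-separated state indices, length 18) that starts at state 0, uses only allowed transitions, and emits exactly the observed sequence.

  0: obs=z cand={0} pick 0 [start]
  1: obs=y cand={1} pick 1 [0->1 ok]
  2: obs=z cand={0} pick 0 [1->0 ok]
  3: obs=x cand={2,3} pick 3 [0->3 ok]
  4: obs=x cand={2,3} pick 2 [3->2 ok]
  5: obs=x cand={2,3} pick 3 [2->3 ok]
  6: obs=x cand={2,3} pick 3 [3->3 ok]
  7: obs=x cand={2,3} pick 3 [3->3 ok]
  8: obs=x cand={2,3} pick 2 [3->2 ok]
  9: obs=y cand={1} pick 1 [2->1 ok]
  10: obs=y cand={1} pick 1 [1->1 ok]
  11: obs=z cand={0} pick 0 [1->0 ok]
  12: obs=y cand={1} pick 1 [0->1 ok]
  13: obs=x cand={2,3} pick 3 [1->3 ok]
  14: obs=x cand={2,3} pick 3 [3->3 ok]
  15: obs=y cand={1} pick 1 [3->1 ok]
  16: obs=x cand={2,3} pick 3 [1->3 ok]
  17: obs=y cand={1} pick 1 [3->1 ok]

0,1,0,3,2,3,3,3,2,1,1,0,1,3,3,1,3,1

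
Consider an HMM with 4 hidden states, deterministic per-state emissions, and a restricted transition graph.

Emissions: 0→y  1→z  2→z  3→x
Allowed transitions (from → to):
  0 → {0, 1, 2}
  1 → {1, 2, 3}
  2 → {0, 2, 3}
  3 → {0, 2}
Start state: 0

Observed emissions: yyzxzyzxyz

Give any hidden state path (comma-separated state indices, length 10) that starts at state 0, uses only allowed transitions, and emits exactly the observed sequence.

  [0] y  {0}  => 0  start
  [1] y  {0}  => 0  0->0 ok
  [2] z  {1,2}  => 2  0->2 ok
  [3] x  {3}  => 3  2->3 ok
  [4] z  {1,2}  => 2  3->2 ok
  [5] y  {0}  => 0  2->0 ok
  [6] z  {1,2}  => 2  0->2 ok
  [7] x  {3}  => 3  2->3 ok
  [8] y  {0}  => 0  3->0 ok
  [9] z  {1,2}  => 1  0->1 ok

0,0,2,3,2,0,2,3,0,1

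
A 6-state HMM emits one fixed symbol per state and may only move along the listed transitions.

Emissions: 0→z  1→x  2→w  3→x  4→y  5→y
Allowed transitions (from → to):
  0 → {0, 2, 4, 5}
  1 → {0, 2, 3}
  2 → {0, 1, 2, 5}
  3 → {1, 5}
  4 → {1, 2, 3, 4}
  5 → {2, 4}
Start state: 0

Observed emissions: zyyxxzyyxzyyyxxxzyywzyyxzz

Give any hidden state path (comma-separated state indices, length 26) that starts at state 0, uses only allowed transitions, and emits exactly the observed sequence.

0,4,4,3,1,0,5,4,1,0,5,4,4,1,3,1,0,5,4,2,0,5,4,1,0,0

  [0] z  {0}  => 0  start
  [1] y  {4,5}  => 4  0->4 ok
  [2] y  {4,5}  => 4  4->4 ok
  [3] x  {1,3}  => 3  4->3 ok
  [4] x  {1,3}  => 1  3->1 ok
  [5] z  {0}  => 0  1->0 ok
  [6] y  {4,5}  => 5  0->5 ok
  [7] y  {4,5}  => 4  5->4 ok
  [8] x  {1,3}  => 1  4->1 ok
  [9] z  {0}  => 0  1->0 ok
  [10] y  {4,5}  => 5  0->5 ok
  [11] y  {4,5}  => 4  5->4 ok
  [12] y  {4,5}  => 4  4->4 ok
  [13] x  {1,3}  => 1  4->1 ok
  [14] x  {1,3}  => 3  1->3 ok
  [15] x  {1,3}  => 1  3->1 ok
  [16] z  {0}  => 0  1->0 ok
  [17] y  {4,5}  => 5  0->5 ok
  [18] y  {4,5}  => 4  5->4 ok
  [19] w  {2}  => 2  4->2 ok
  [20] z  {0}  => 0  2->0 ok
  [21] y  {4,5}  => 5  0->5 ok
  [22] y  {4,5}  => 4  5->4 ok
  [23] x  {1,3}  => 1  4->1 ok
  [24] z  {0}  => 0  1->0 ok
  [25] z  {0}  => 0  0->0 ok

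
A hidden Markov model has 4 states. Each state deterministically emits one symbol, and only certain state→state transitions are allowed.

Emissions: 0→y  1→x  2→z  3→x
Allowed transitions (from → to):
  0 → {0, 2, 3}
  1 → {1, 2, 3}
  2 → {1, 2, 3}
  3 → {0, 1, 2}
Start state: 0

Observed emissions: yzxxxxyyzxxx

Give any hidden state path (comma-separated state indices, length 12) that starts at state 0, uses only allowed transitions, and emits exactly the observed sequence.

0,2,1,1,1,3,0,0,2,3,1,3

  pos 0: y in {0}, choose 0; start
  pos 1: z in {2}, choose 2; 0->2 ok
  pos 2: x in {1,3}, choose 1; 2->1 ok
  pos 3: x in {1,3}, choose 1; 1->1 ok
  pos 4: x in {1,3}, choose 1; 1->1 ok
  pos 5: x in {1,3}, choose 3; 1->3 ok
  pos 6: y in {0}, choose 0; 3->0 ok
  pos 7: y in {0}, choose 0; 0->0 ok
  pos 8: z in {2}, choose 2; 0->2 ok
  pos 9: x in {1,3}, choose 3; 2->3 ok
  pos 10: x in {1,3}, choose 1; 3->1 ok
  pos 11: x in {1,3}, choose 3; 1->3 ok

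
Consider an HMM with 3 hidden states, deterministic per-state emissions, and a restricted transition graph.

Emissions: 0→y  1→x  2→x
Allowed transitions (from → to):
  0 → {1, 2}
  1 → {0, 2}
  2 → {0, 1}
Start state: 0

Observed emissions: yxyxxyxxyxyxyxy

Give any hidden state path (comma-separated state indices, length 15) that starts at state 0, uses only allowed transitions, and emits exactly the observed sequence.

  pos 0: y in {0}, choose 0; start
  pos 1: x in {1,2}, choose 2; 0->2 ok
  pos 2: y in {0}, choose 0; 2->0 ok
  pos 3: x in {1,2}, choose 2; 0->2 ok
  pos 4: x in {1,2}, choose 1; 2->1 ok
  pos 5: y in {0}, choose 0; 1->0 ok
  pos 6: x in {1,2}, choose 2; 0->2 ok
  pos 7: x in {1,2}, choose 1; 2->1 ok
  pos 8: y in {0}, choose 0; 1->0 ok
  pos 9: x in {1,2}, choose 1; 0->1 ok
  pos 10: y in {0}, choose 0; 1->0 ok
  pos 11: x in {1,2}, choose 1; 0->1 ok
  pos 12: y in {0}, choose 0; 1->0 ok
  pos 13: x in {1,2}, choose 2; 0->2 ok
  pos 14: y in {0}, choose 0; 2->0 ok

0,2,0,2,1,0,2,1,0,1,0,1,0,2,0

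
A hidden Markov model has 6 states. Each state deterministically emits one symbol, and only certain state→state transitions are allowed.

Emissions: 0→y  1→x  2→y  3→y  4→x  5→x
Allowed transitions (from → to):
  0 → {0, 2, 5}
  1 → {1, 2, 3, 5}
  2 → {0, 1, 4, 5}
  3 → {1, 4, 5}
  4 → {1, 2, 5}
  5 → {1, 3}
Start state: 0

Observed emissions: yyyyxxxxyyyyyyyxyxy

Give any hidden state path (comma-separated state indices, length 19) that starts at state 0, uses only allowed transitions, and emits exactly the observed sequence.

  [0] y  {0,2,3}  => 0  start
  [1] y  {0,2,3}  => 2  0->2 ok
  [2] y  {0,2,3}  => 0  2->0 ok
  [3] y  {0,2,3}  => 2  0->2 ok
  [4] x  {1,4,5}  => 5  2->5 ok
  [5] x  {1,4,5}  => 1  5->1 ok
  [6] x  {1,4,5}  => 5  1->5 ok
  [7] x  {1,4,5}  => 1  5->1 ok
  [8] y  {0,2,3}  => 2  1->2 ok
  [9] y  {0,2,3}  => 0  2->0 ok
  [10] y  {0,2,3}  => 0  0->0 ok
  [11] y  {0,2,3}  => 0  0->0 ok
  [12] y  {0,2,3}  => 0  0->0 ok
  [13] y  {0,2,3}  => 0  0->0 ok
  [14] y  {0,2,3}  => 0  0->0 ok
  [15] x  {1,4,5}  => 5  0->5 ok
  [16] y  {0,2,3}  => 3  5->3 ok
  [17] x  {1,4,5}  => 1  3->1 ok
  [18] y  {0,2,3}  => 3  1->3 ok

0,2,0,2,5,1,5,1,2,0,0,0,0,0,0,5,3,1,3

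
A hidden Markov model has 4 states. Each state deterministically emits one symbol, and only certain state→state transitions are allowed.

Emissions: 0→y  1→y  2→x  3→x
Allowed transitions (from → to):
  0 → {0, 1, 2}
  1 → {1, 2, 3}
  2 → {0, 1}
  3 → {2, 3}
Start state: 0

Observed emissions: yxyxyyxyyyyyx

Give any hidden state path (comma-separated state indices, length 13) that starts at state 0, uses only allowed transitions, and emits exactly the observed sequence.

0,2,0,2,1,1,2,0,1,1,1,1,2

  pos 0: y in {0,1}, choose 0; start
  pos 1: x in {2,3}, choose 2; 0->2 ok
  pos 2: y in {0,1}, choose 0; 2->0 ok
  pos 3: x in {2,3}, choose 2; 0->2 ok
  pos 4: y in {0,1}, choose 1; 2->1 ok
  pos 5: y in {0,1}, choose 1; 1->1 ok
  pos 6: x in {2,3}, choose 2; 1->2 ok
  pos 7: y in {0,1}, choose 0; 2->0 ok
  pos 8: y in {0,1}, choose 1; 0->1 ok
  pos 9: y in {0,1}, choose 1; 1->1 ok
  pos 10: y in {0,1}, choose 1; 1->1 ok
  pos 11: y in {0,1}, choose 1; 1->1 ok
  pos 12: x in {2,3}, choose 2; 1->2 ok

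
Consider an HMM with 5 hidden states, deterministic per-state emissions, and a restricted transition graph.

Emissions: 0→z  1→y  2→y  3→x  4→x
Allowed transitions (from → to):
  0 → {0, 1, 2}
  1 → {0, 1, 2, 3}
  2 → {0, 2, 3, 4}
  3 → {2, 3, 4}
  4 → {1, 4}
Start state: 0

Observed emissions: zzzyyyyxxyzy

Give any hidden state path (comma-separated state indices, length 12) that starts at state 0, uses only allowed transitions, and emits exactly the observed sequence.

  pos 0: z in {0}, choose 0; start
  pos 1: z in {0}, choose 0; 0->0 ok
  pos 2: z in {0}, choose 0; 0->0 ok
  pos 3: y in {1,2}, choose 1; 0->1 ok
  pos 4: y in {1,2}, choose 1; 1->1 ok
  pos 5: y in {1,2}, choose 1; 1->1 ok
  pos 6: y in {1,2}, choose 1; 1->1 ok
  pos 7: x in {3,4}, choose 3; 1->3 ok
  pos 8: x in {3,4}, choose 4; 3->4 ok
  pos 9: y in {1,2}, choose 1; 4->1 ok
  pos 10: z in {0}, choose 0; 1->0 ok
  pos 11: y in {1,2}, choose 2; 0->2 ok

0,0,0,1,1,1,1,3,4,1,0,2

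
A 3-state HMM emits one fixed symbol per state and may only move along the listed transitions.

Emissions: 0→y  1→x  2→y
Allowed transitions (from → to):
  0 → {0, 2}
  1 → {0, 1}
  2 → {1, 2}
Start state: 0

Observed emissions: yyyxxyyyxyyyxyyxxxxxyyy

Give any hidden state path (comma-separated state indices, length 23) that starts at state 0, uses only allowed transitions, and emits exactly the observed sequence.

0,0,2,1,1,0,0,2,1,0,0,2,1,0,2,1,1,1,1,1,0,0,0

  pos 0: y in {0,2}, choose 0; start
  pos 1: y in {0,2}, choose 0; 0->0 ok
  pos 2: y in {0,2}, choose 2; 0->2 ok
  pos 3: x in {1}, choose 1; 2->1 ok
  pos 4: x in {1}, choose 1; 1->1 ok
  pos 5: y in {0,2}, choose 0; 1->0 ok
  pos 6: y in {0,2}, choose 0; 0->0 ok
  pos 7: y in {0,2}, choose 2; 0->2 ok
  pos 8: x in {1}, choose 1; 2->1 ok
  pos 9: y in {0,2}, choose 0; 1->0 ok
  pos 10: y in {0,2}, choose 0; 0->0 ok
  pos 11: y in {0,2}, choose 2; 0->2 ok
  pos 12: x in {1}, choose 1; 2->1 ok
  pos 13: y in {0,2}, choose 0; 1->0 ok
  pos 14: y in {0,2}, choose 2; 0->2 ok
  pos 15: x in {1}, choose 1; 2->1 ok
  pos 16: x in {1}, choose 1; 1->1 ok
  pos 17: x in {1}, choose 1; 1->1 ok
  pos 18: x in {1}, choose 1; 1->1 ok
  pos 19: x in {1}, choose 1; 1->1 ok
  pos 20: y in {0,2}, choose 0; 1->0 ok
  pos 21: y in {0,2}, choose 0; 0->0 ok
  pos 22: y in {0,2}, choose 0; 0->0 ok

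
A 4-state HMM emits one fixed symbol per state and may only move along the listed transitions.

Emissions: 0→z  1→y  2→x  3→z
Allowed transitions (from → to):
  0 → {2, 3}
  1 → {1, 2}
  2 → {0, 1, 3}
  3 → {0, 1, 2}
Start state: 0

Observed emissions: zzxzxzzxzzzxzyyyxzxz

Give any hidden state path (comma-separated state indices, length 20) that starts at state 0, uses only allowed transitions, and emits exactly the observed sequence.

  0: obs=z cand={0,3} pick 0 [start]
  1: obs=z cand={0,3} pick 3 [0->3 ok]
  2: obs=x cand={2} pick 2 [3->2 ok]
  3: obs=z cand={0,3} pick 3 [2->3 ok]
  4: obs=x cand={2} pick 2 [3->2 ok]
  5: obs=z cand={0,3} pick 3 [2->3 ok]
  6: obs=z cand={0,3} pick 0 [3->0 ok]
  7: obs=x cand={2} pick 2 [0->2 ok]
  8: obs=z cand={0,3} pick 3 [2->3 ok]
  9: obs=z cand={0,3} pick 0 [3->0 ok]
  10: obs=z cand={0,3} pick 3 [0->3 ok]
  11: obs=x cand={2} pick 2 [3->2 ok]
  12: obs=z cand={0,3} pick 3 [2->3 ok]
  13: obs=y cand={1} pick 1 [3->1 ok]
  14: obs=y cand={1} pick 1 [1->1 ok]
  15: obs=y cand={1} pick 1 [1->1 ok]
  16: obs=x cand={2} pick 2 [1->2 ok]
  17: obs=z cand={0,3} pick 3 [2->3 ok]
  18: obs=x cand={2} pick 2 [3->2 ok]
  19: obs=z cand={0,3} pick 0 [2->0 ok]

0,3,2,3,2,3,0,2,3,0,3,2,3,1,1,1,2,3,2,0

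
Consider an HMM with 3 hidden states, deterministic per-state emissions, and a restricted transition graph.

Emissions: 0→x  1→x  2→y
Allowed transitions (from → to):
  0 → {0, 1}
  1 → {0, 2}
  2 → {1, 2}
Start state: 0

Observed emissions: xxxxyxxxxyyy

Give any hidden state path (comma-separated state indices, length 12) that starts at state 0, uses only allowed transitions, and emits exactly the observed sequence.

  t0 'x' -> {0,1}, take 0 (start)
  t1 'x' -> {0,1}, take 1 (0->1 ok)
  t2 'x' -> {0,1}, take 0 (1->0 ok)
  t3 'x' -> {0,1}, take 1 (0->1 ok)
  t4 'y' -> {2}, take 2 (1->2 ok)
  t5 'x' -> {0,1}, take 1 (2->1 ok)
  t6 'x' -> {0,1}, take 0 (1->0 ok)
  t7 'x' -> {0,1}, take 0 (0->0 ok)
  t8 'x' -> {0,1}, take 1 (0->1 ok)
  t9 'y' -> {2}, take 2 (1->2 ok)
  t10 'y' -> {2}, take 2 (2->2 ok)
  t11 'y' -> {2}, take 2 (2->2 ok)

0,1,0,1,2,1,0,0,1,2,2,2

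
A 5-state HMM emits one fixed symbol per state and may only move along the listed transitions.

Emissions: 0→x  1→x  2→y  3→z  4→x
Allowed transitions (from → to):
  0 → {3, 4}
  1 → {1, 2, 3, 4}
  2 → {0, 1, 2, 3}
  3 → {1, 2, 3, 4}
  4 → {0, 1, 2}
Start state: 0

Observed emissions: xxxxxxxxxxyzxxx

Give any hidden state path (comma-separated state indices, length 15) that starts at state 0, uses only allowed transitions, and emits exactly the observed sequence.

  [0] x  {0,1,4}  => 0  start
  [1] x  {0,1,4}  => 4  0->4 ok
  [2] x  {0,1,4}  => 0  4->0 ok
  [3] x  {0,1,4}  => 4  0->4 ok
  [4] x  {0,1,4}  => 1  4->1 ok
  [5] x  {0,1,4}  => 4  1->4 ok
  [6] x  {0,1,4}  => 0  4->0 ok
  [7] x  {0,1,4}  => 4  0->4 ok
  [8] x  {0,1,4}  => 1  4->1 ok
  [9] x  {0,1,4}  => 4  1->4 ok
  [10] y  {2}  => 2  4->2 ok
  [11] z  {3}  => 3  2->3 ok
  [12] x  {0,1,4}  => 4  3->4 ok
  [13] x  {0,1,4}  => 0  4->0 ok
  [14] x  {0,1,4}  => 4  0->4 ok

0,4,0,4,1,4,0,4,1,4,2,3,4,0,4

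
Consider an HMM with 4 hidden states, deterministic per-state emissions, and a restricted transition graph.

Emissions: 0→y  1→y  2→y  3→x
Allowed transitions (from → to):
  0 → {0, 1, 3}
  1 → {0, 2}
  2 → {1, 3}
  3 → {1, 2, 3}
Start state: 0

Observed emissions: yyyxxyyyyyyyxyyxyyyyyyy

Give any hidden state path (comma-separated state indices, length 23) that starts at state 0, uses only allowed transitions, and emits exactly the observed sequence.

0,0,0,3,3,2,1,0,1,2,1,2,3,1,0,3,1,2,1,0,0,1,0

  t0 'y' -> {0,1,2}, take 0 (start)
  t1 'y' -> {0,1,2}, take 0 (0->0 ok)
  t2 'y' -> {0,1,2}, take 0 (0->0 ok)
  t3 'x' -> {3}, take 3 (0->3 ok)
  t4 'x' -> {3}, take 3 (3->3 ok)
  t5 'y' -> {0,1,2}, take 2 (3->2 ok)
  t6 'y' -> {0,1,2}, take 1 (2->1 ok)
  t7 'y' -> {0,1,2}, take 0 (1->0 ok)
  t8 'y' -> {0,1,2}, take 1 (0->1 ok)
  t9 'y' -> {0,1,2}, take 2 (1->2 ok)
  t10 'y' -> {0,1,2}, take 1 (2->1 ok)
  t11 'y' -> {0,1,2}, take 2 (1->2 ok)
  t12 'x' -> {3}, take 3 (2->3 ok)
  t13 'y' -> {0,1,2}, take 1 (3->1 ok)
  t14 'y' -> {0,1,2}, take 0 (1->0 ok)
  t15 'x' -> {3}, take 3 (0->3 ok)
  t16 'y' -> {0,1,2}, take 1 (3->1 ok)
  t17 'y' -> {0,1,2}, take 2 (1->2 ok)
  t18 'y' -> {0,1,2}, take 1 (2->1 ok)
  t19 'y' -> {0,1,2}, take 0 (1->0 ok)
  t20 'y' -> {0,1,2}, take 0 (0->0 ok)
  t21 'y' -> {0,1,2}, take 1 (0->1 ok)
  t22 'y' -> {0,1,2}, take 0 (1->0 ok)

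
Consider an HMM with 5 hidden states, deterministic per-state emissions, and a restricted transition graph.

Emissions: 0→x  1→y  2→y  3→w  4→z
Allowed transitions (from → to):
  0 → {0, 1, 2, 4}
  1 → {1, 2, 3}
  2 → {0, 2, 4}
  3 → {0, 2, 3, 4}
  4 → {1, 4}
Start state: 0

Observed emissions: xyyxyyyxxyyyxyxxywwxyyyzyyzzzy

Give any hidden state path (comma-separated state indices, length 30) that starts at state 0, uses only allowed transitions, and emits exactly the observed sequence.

  pos 0: x in {0}, choose 0; start
  pos 1: y in {1,2}, choose 1; 0->1 ok
  pos 2: y in {1,2}, choose 2; 1->2 ok
  pos 3: x in {0}, choose 0; 2->0 ok
  pos 4: y in {1,2}, choose 2; 0->2 ok
  pos 5: y in {1,2}, choose 2; 2->2 ok
  pos 6: y in {1,2}, choose 2; 2->2 ok
  pos 7: x in {0}, choose 0; 2->0 ok
  pos 8: x in {0}, choose 0; 0->0 ok
  pos 9: y in {1,2}, choose 1; 0->1 ok
  pos 10: y in {1,2}, choose 1; 1->1 ok
  pos 11: y in {1,2}, choose 2; 1->2 ok
  pos 12: x in {0}, choose 0; 2->0 ok
  pos 13: y in {1,2}, choose 2; 0->2 ok
  pos 14: x in {0}, choose 0; 2->0 ok
  pos 15: x in {0}, choose 0; 0->0 ok
  pos 16: y in {1,2}, choose 1; 0->1 ok
  pos 17: w in {3}, choose 3; 1->3 ok
  pos 18: w in {3}, choose 3; 3->3 ok
  pos 19: x in {0}, choose 0; 3->0 ok
  pos 20: y in {1,2}, choose 1; 0->1 ok
  pos 21: y in {1,2}, choose 1; 1->1 ok
  pos 22: y in {1,2}, choose 2; 1->2 ok
  pos 23: z in {4}, choose 4; 2->4 ok
  pos 24: y in {1,2}, choose 1; 4->1 ok
  pos 25: y in {1,2}, choose 2; 1->2 ok
  pos 26: z in {4}, choose 4; 2->4 ok
  pos 27: z in {4}, choose 4; 4->4 ok
  pos 28: z in {4}, choose 4; 4->4 ok
  pos 29: y in {1,2}, choose 1; 4->1 ok

0,1,2,0,2,2,2,0,0,1,1,2,0,2,0,0,1,3,3,0,1,1,2,4,1,2,4,4,4,1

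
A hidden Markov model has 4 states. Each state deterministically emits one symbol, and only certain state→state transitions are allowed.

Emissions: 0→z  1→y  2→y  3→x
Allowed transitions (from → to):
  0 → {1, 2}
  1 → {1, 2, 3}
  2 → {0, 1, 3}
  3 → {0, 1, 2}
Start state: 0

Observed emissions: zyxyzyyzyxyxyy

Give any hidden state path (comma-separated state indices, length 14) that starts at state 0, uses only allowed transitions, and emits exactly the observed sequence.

  t0 'z' -> {0}, take 0 (start)
  t1 'y' -> {1,2}, take 1 (0->1 ok)
  t2 'x' -> {3}, take 3 (1->3 ok)
  t3 'y' -> {1,2}, take 2 (3->2 ok)
  t4 'z' -> {0}, take 0 (2->0 ok)
  t5 'y' -> {1,2}, take 1 (0->1 ok)
  t6 'y' -> {1,2}, take 2 (1->2 ok)
  t7 'z' -> {0}, take 0 (2->0 ok)
  t8 'y' -> {1,2}, take 1 (0->1 ok)
  t9 'x' -> {3}, take 3 (1->3 ok)
  t10 'y' -> {1,2}, take 1 (3->1 ok)
  t11 'x' -> {3}, take 3 (1->3 ok)
  t12 'y' -> {1,2}, take 1 (3->1 ok)
  t13 'y' -> {1,2}, take 2 (1->2 ok)

0,1,3,2,0,1,2,0,1,3,1,3,1,2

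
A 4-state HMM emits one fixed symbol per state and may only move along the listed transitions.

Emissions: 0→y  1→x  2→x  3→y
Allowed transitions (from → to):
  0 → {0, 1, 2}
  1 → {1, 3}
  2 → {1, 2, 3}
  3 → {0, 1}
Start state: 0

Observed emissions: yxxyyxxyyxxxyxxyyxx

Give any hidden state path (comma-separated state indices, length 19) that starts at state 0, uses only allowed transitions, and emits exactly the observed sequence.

0,2,1,3,0,2,1,3,0,1,1,1,3,1,1,3,0,1,1

  0: obs=y cand={0,3} pick 0 [start]
  1: obs=x cand={1,2} pick 2 [0->2 ok]
  2: obs=x cand={1,2} pick 1 [2->1 ok]
  3: obs=y cand={0,3} pick 3 [1->3 ok]
  4: obs=y cand={0,3} pick 0 [3->0 ok]
  5: obs=x cand={1,2} pick 2 [0->2 ok]
  6: obs=x cand={1,2} pick 1 [2->1 ok]
  7: obs=y cand={0,3} pick 3 [1->3 ok]
  8: obs=y cand={0,3} pick 0 [3->0 ok]
  9: obs=x cand={1,2} pick 1 [0->1 ok]
  10: obs=x cand={1,2} pick 1 [1->1 ok]
  11: obs=x cand={1,2} pick 1 [1->1 ok]
  12: obs=y cand={0,3} pick 3 [1->3 ok]
  13: obs=x cand={1,2} pick 1 [3->1 ok]
  14: obs=x cand={1,2} pick 1 [1->1 ok]
  15: obs=y cand={0,3} pick 3 [1->3 ok]
  16: obs=y cand={0,3} pick 0 [3->0 ok]
  17: obs=x cand={1,2} pick 1 [0->1 ok]
  18: obs=x cand={1,2} pick 1 [1->1 ok]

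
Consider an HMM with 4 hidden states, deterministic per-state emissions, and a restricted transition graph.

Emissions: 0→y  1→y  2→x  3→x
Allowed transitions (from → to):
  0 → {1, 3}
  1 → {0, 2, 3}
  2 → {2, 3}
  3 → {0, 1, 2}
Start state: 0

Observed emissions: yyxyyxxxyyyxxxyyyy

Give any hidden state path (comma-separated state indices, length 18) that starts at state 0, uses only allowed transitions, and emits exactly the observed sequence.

  pos 0: y in {0,1}, choose 0; start
  pos 1: y in {0,1}, choose 1; 0->1 ok
  pos 2: x in {2,3}, choose 3; 1->3 ok
  pos 3: y in {0,1}, choose 0; 3->0 ok
  pos 4: y in {0,1}, choose 1; 0->1 ok
  pos 5: x in {2,3}, choose 3; 1->3 ok
  pos 6: x in {2,3}, choose 2; 3->2 ok
  pos 7: x in {2,3}, choose 3; 2->3 ok
  pos 8: y in {0,1}, choose 1; 3->1 ok
  pos 9: y in {0,1}, choose 0; 1->0 ok
  pos 10: y in {0,1}, choose 1; 0->1 ok
  pos 11: x in {2,3}, choose 2; 1->2 ok
  pos 12: x in {2,3}, choose 2; 2->2 ok
  pos 13: x in {2,3}, choose 3; 2->3 ok
  pos 14: y in {0,1}, choose 1; 3->1 ok
  pos 15: y in {0,1}, choose 0; 1->0 ok
  pos 16: y in {0,1}, choose 1; 0->1 ok
  pos 17: y in {0,1}, choose 0; 1->0 ok

0,1,3,0,1,3,2,3,1,0,1,2,2,3,1,0,1,0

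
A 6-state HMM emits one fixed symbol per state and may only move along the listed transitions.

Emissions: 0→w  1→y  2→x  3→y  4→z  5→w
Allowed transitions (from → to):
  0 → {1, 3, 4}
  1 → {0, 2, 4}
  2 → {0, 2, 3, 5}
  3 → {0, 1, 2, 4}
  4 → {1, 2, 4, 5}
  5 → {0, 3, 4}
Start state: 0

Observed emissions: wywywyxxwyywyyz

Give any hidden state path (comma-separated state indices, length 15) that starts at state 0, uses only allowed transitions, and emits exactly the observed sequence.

0,1,0,1,0,1,2,2,5,3,1,0,3,1,4

  0: obs=w cand={0,5} pick 0 [start]
  1: obs=y cand={1,3} pick 1 [0->1 ok]
  2: obs=w cand={0,5} pick 0 [1->0 ok]
  3: obs=y cand={1,3} pick 1 [0->1 ok]
  4: obs=w cand={0,5} pick 0 [1->0 ok]
  5: obs=y cand={1,3} pick 1 [0->1 ok]
  6: obs=x cand={2} pick 2 [1->2 ok]
  7: obs=x cand={2} pick 2 [2->2 ok]
  8: obs=w cand={0,5} pick 5 [2->5 ok]
  9: obs=y cand={1,3} pick 3 [5->3 ok]
  10: obs=y cand={1,3} pick 1 [3->1 ok]
  11: obs=w cand={0,5} pick 0 [1->0 ok]
  12: obs=y cand={1,3} pick 3 [0->3 ok]
  13: obs=y cand={1,3} pick 1 [3->1 ok]
  14: obs=z cand={4} pick 4 [1->4 ok]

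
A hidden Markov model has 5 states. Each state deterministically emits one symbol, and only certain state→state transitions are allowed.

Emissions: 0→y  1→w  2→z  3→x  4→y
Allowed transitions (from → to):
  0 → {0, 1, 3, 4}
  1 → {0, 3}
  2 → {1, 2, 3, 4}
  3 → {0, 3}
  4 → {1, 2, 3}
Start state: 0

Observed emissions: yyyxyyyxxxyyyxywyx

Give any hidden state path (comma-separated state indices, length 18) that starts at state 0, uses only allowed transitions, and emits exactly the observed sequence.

  t0 'y' -> {0,4}, take 0 (start)
  t1 'y' -> {0,4}, take 0 (0->0 ok)
  t2 'y' -> {0,4}, take 4 (0->4 ok)
  t3 'x' -> {3}, take 3 (4->3 ok)
  t4 'y' -> {0,4}, take 0 (3->0 ok)
  t5 'y' -> {0,4}, take 0 (0->0 ok)
  t6 'y' -> {0,4}, take 0 (0->0 ok)
  t7 'x' -> {3}, take 3 (0->3 ok)
  t8 'x' -> {3}, take 3 (3->3 ok)
  t9 'x' -> {3}, take 3 (3->3 ok)
  t10 'y' -> {0,4}, take 0 (3->0 ok)
  t11 'y' -> {0,4}, take 0 (0->0 ok)
  t12 'y' -> {0,4}, take 4 (0->4 ok)
  t13 'x' -> {3}, take 3 (4->3 ok)
  t14 'y' -> {0,4}, take 0 (3->0 ok)
  t15 'w' -> {1}, take 1 (0->1 ok)
  t16 'y' -> {0,4}, take 0 (1->0 ok)
  t17 'x' -> {3}, take 3 (0->3 ok)

0,0,4,3,0,0,0,3,3,3,0,0,4,3,0,1,0,3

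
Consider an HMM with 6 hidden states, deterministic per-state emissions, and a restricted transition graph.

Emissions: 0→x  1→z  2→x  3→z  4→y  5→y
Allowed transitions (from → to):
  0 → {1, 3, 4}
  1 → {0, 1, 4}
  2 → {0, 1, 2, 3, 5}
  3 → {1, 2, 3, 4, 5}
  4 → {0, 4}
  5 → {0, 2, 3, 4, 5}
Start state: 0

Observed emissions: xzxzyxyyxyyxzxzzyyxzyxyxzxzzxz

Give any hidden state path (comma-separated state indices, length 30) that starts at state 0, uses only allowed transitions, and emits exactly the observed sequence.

0,1,0,3,5,0,4,4,0,4,4,0,3,2,3,3,4,4,0,1,4,0,4,0,1,0,1,1,0,1

  [0] x  {0,2}  => 0  start
  [1] z  {1,3}  => 1  0->1 ok
  [2] x  {0,2}  => 0  1->0 ok
  [3] z  {1,3}  => 3  0->3 ok
  [4] y  {4,5}  => 5  3->5 ok
  [5] x  {0,2}  => 0  5->0 ok
  [6] y  {4,5}  => 4  0->4 ok
  [7] y  {4,5}  => 4  4->4 ok
  [8] x  {0,2}  => 0  4->0 ok
  [9] y  {4,5}  => 4  0->4 ok
  [10] y  {4,5}  => 4  4->4 ok
  [11] x  {0,2}  => 0  4->0 ok
  [12] z  {1,3}  => 3  0->3 ok
  [13] x  {0,2}  => 2  3->2 ok
  [14] z  {1,3}  => 3  2->3 ok
  [15] z  {1,3}  => 3  3->3 ok
  [16] y  {4,5}  => 4  3->4 ok
  [17] y  {4,5}  => 4  4->4 ok
  [18] x  {0,2}  => 0  4->0 ok
  [19] z  {1,3}  => 1  0->1 ok
  [20] y  {4,5}  => 4  1->4 ok
  [21] x  {0,2}  => 0  4->0 ok
  [22] y  {4,5}  => 4  0->4 ok
  [23] x  {0,2}  => 0  4->0 ok
  [24] z  {1,3}  => 1  0->1 ok
  [25] x  {0,2}  => 0  1->0 ok
  [26] z  {1,3}  => 1  0->1 ok
  [27] z  {1,3}  => 1  1->1 ok
  [28] x  {0,2}  => 0  1->0 ok
  [29] z  {1,3}  => 1  0->1 ok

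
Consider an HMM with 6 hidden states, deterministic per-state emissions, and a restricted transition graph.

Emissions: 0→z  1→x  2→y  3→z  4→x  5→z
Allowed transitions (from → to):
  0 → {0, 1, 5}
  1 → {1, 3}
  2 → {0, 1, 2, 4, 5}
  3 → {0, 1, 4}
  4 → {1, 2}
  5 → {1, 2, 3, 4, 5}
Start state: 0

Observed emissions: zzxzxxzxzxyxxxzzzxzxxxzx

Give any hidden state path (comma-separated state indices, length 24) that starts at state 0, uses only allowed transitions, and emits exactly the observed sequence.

  pos 0: z in {0,3,5}, choose 0; start
  pos 1: z in {0,3,5}, choose 0; 0->0 ok
  pos 2: x in {1,4}, choose 1; 0->1 ok
  pos 3: z in {0,3,5}, choose 3; 1->3 ok
  pos 4: x in {1,4}, choose 4; 3->4 ok
  pos 5: x in {1,4}, choose 1; 4->1 ok
  pos 6: z in {0,3,5}, choose 3; 1->3 ok
  pos 7: x in {1,4}, choose 1; 3->1 ok
  pos 8: z in {0,3,5}, choose 3; 1->3 ok
  pos 9: x in {1,4}, choose 4; 3->4 ok
  pos 10: y in {2}, choose 2; 4->2 ok
  pos 11: x in {1,4}, choose 1; 2->1 ok
  pos 12: x in {1,4}, choose 1; 1->1 ok
  pos 13: x in {1,4}, choose 1; 1->1 ok
  pos 14: z in {0,3,5}, choose 3; 1->3 ok
  pos 15: z in {0,3,5}, choose 0; 3->0 ok
  pos 16: z in {0,3,5}, choose 0; 0->0 ok
  pos 17: x in {1,4}, choose 1; 0->1 ok
  pos 18: z in {0,3,5}, choose 3; 1->3 ok
  pos 19: x in {1,4}, choose 4; 3->4 ok
  pos 20: x in {1,4}, choose 1; 4->1 ok
  pos 21: x in {1,4}, choose 1; 1->1 ok
  pos 22: z in {0,3,5}, choose 3; 1->3 ok
  pos 23: x in {1,4}, choose 1; 3->1 ok

0,0,1,3,4,1,3,1,3,4,2,1,1,1,3,0,0,1,3,4,1,1,3,1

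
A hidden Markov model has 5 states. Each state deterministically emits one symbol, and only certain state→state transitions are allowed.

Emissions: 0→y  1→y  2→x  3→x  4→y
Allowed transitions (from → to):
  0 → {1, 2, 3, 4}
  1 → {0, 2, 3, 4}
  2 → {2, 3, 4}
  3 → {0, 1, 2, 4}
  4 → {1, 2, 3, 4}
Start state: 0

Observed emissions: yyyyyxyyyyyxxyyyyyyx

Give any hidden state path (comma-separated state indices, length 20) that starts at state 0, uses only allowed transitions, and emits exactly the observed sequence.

0,1,0,1,0,3,1,4,1,4,4,2,2,4,1,0,4,1,4,3

  t0 'y' -> {0,1,4}, take 0 (start)
  t1 'y' -> {0,1,4}, take 1 (0->1 ok)
  t2 'y' -> {0,1,4}, take 0 (1->0 ok)
  t3 'y' -> {0,1,4}, take 1 (0->1 ok)
  t4 'y' -> {0,1,4}, take 0 (1->0 ok)
  t5 'x' -> {2,3}, take 3 (0->3 ok)
  t6 'y' -> {0,1,4}, take 1 (3->1 ok)
  t7 'y' -> {0,1,4}, take 4 (1->4 ok)
  t8 'y' -> {0,1,4}, take 1 (4->1 ok)
  t9 'y' -> {0,1,4}, take 4 (1->4 ok)
  t10 'y' -> {0,1,4}, take 4 (4->4 ok)
  t11 'x' -> {2,3}, take 2 (4->2 ok)
  t12 'x' -> {2,3}, take 2 (2->2 ok)
  t13 'y' -> {0,1,4}, take 4 (2->4 ok)
  t14 'y' -> {0,1,4}, take 1 (4->1 ok)
  t15 'y' -> {0,1,4}, take 0 (1->0 ok)
  t16 'y' -> {0,1,4}, take 4 (0->4 ok)
  t17 'y' -> {0,1,4}, take 1 (4->1 ok)
  t18 'y' -> {0,1,4}, take 4 (1->4 ok)
  t19 'x' -> {2,3}, take 3 (4->3 ok)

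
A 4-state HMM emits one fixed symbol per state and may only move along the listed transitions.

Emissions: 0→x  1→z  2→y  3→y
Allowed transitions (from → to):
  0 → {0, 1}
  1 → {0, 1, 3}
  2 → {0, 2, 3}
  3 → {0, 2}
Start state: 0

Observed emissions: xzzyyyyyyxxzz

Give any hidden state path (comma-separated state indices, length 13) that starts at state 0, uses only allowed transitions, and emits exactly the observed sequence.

0,1,1,3,2,2,2,2,2,0,0,1,1

  t0 'x' -> {0}, take 0 (start)
  t1 'z' -> {1}, take 1 (0->1 ok)
  t2 'z' -> {1}, take 1 (1->1 ok)
  t3 'y' -> {2,3}, take 3 (1->3 ok)
  t4 'y' -> {2,3}, take 2 (3->2 ok)
  t5 'y' -> {2,3}, take 2 (2->2 ok)
  t6 'y' -> {2,3}, take 2 (2->2 ok)
  t7 'y' -> {2,3}, take 2 (2->2 ok)
  t8 'y' -> {2,3}, take 2 (2->2 ok)
  t9 'x' -> {0}, take 0 (2->0 ok)
  t10 'x' -> {0}, take 0 (0->0 ok)
  t11 'z' -> {1}, take 1 (0->1 ok)
  t12 'z' -> {1}, take 1 (1->1 ok)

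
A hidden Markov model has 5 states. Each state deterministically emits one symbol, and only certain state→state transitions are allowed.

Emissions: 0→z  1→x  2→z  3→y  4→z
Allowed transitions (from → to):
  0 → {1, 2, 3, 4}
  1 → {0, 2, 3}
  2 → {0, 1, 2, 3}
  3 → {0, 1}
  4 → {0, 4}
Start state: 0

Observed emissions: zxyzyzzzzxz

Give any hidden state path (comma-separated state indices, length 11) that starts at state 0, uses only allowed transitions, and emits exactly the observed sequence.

0,1,3,0,3,0,2,0,2,1,0

  0: obs=z cand={0,2,4} pick 0 [start]
  1: obs=x cand={1} pick 1 [0->1 ok]
  2: obs=y cand={3} pick 3 [1->3 ok]
  3: obs=z cand={0,2,4} pick 0 [3->0 ok]
  4: obs=y cand={3} pick 3 [0->3 ok]
  5: obs=z cand={0,2,4} pick 0 [3->0 ok]
  6: obs=z cand={0,2,4} pick 2 [0->2 ok]
  7: obs=z cand={0,2,4} pick 0 [2->0 ok]
  8: obs=z cand={0,2,4} pick 2 [0->2 ok]
  9: obs=x cand={1} pick 1 [2->1 ok]
  10: obs=z cand={0,2,4} pick 0 [1->0 ok]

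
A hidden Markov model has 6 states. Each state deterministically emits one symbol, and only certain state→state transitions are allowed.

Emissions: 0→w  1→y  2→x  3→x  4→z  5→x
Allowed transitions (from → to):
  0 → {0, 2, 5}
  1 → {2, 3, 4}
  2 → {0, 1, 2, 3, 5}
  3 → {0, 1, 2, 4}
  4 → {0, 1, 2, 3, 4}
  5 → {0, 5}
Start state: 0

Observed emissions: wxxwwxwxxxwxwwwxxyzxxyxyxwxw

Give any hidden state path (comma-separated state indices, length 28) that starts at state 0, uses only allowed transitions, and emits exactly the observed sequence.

0,5,5,0,0,5,0,5,5,5,0,2,0,0,0,2,2,1,4,3,2,1,3,1,3,0,2,0

  t0 'w' -> {0}, take 0 (start)
  t1 'x' -> {2,3,5}, take 5 (0->5 ok)
  t2 'x' -> {2,3,5}, take 5 (5->5 ok)
  t3 'w' -> {0}, take 0 (5->0 ok)
  t4 'w' -> {0}, take 0 (0->0 ok)
  t5 'x' -> {2,3,5}, take 5 (0->5 ok)
  t6 'w' -> {0}, take 0 (5->0 ok)
  t7 'x' -> {2,3,5}, take 5 (0->5 ok)
  t8 'x' -> {2,3,5}, take 5 (5->5 ok)
  t9 'x' -> {2,3,5}, take 5 (5->5 ok)
  t10 'w' -> {0}, take 0 (5->0 ok)
  t11 'x' -> {2,3,5}, take 2 (0->2 ok)
  t12 'w' -> {0}, take 0 (2->0 ok)
  t13 'w' -> {0}, take 0 (0->0 ok)
  t14 'w' -> {0}, take 0 (0->0 ok)
  t15 'x' -> {2,3,5}, take 2 (0->2 ok)
  t16 'x' -> {2,3,5}, take 2 (2->2 ok)
  t17 'y' -> {1}, take 1 (2->1 ok)
  t18 'z' -> {4}, take 4 (1->4 ok)
  t19 'x' -> {2,3,5}, take 3 (4->3 ok)
  t20 'x' -> {2,3,5}, take 2 (3->2 ok)
  t21 'y' -> {1}, take 1 (2->1 ok)
  t22 'x' -> {2,3,5}, take 3 (1->3 ok)
  t23 'y' -> {1}, take 1 (3->1 ok)
  t24 'x' -> {2,3,5}, take 3 (1->3 ok)
  t25 'w' -> {0}, take 0 (3->0 ok)
  t26 'x' -> {2,3,5}, take 2 (0->2 ok)
  t27 'w' -> {0}, take 0 (2->0 ok)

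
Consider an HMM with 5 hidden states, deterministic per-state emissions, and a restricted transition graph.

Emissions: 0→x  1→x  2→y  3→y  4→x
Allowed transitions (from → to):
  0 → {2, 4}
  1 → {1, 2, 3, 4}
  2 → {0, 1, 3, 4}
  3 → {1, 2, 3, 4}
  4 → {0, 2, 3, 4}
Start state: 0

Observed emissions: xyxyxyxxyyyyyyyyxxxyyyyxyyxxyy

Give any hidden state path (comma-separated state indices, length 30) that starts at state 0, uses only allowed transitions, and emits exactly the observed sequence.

0,2,4,3,4,3,1,1,3,3,3,3,3,3,3,2,1,4,0,2,3,3,3,4,2,3,4,4,3,2

  pos 0: x in {0,1,4}, choose 0; start
  pos 1: y in {2,3}, choose 2; 0->2 ok
  pos 2: x in {0,1,4}, choose 4; 2->4 ok
  pos 3: y in {2,3}, choose 3; 4->3 ok
  pos 4: x in {0,1,4}, choose 4; 3->4 ok
  pos 5: y in {2,3}, choose 3; 4->3 ok
  pos 6: x in {0,1,4}, choose 1; 3->1 ok
  pos 7: x in {0,1,4}, choose 1; 1->1 ok
  pos 8: y in {2,3}, choose 3; 1->3 ok
  pos 9: y in {2,3}, choose 3; 3->3 ok
  pos 10: y in {2,3}, choose 3; 3->3 ok
  pos 11: y in {2,3}, choose 3; 3->3 ok
  pos 12: y in {2,3}, choose 3; 3->3 ok
  pos 13: y in {2,3}, choose 3; 3->3 ok
  pos 14: y in {2,3}, choose 3; 3->3 ok
  pos 15: y in {2,3}, choose 2; 3->2 ok
  pos 16: x in {0,1,4}, choose 1; 2->1 ok
  pos 17: x in {0,1,4}, choose 4; 1->4 ok
  pos 18: x in {0,1,4}, choose 0; 4->0 ok
  pos 19: y in {2,3}, choose 2; 0->2 ok
  pos 20: y in {2,3}, choose 3; 2->3 ok
  pos 21: y in {2,3}, choose 3; 3->3 ok
  pos 22: y in {2,3}, choose 3; 3->3 ok
  pos 23: x in {0,1,4}, choose 4; 3->4 ok
  pos 24: y in {2,3}, choose 2; 4->2 ok
  pos 25: y in {2,3}, choose 3; 2->3 ok
  pos 26: x in {0,1,4}, choose 4; 3->4 ok
  pos 27: x in {0,1,4}, choose 4; 4->4 ok
  pos 28: y in {2,3}, choose 3; 4->3 ok
  pos 29: y in {2,3}, choose 2; 3->2 ok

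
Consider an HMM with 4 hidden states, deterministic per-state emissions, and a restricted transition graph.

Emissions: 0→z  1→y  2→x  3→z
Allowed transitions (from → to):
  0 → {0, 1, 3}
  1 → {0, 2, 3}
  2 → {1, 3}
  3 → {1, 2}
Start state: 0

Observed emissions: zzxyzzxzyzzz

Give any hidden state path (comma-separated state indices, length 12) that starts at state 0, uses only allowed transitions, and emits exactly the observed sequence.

0,3,2,1,0,3,2,3,1,0,0,0

  pos 0: z in {0,3}, choose 0; start
  pos 1: z in {0,3}, choose 3; 0->3 ok
  pos 2: x in {2}, choose 2; 3->2 ok
  pos 3: y in {1}, choose 1; 2->1 ok
  pos 4: z in {0,3}, choose 0; 1->0 ok
  pos 5: z in {0,3}, choose 3; 0->3 ok
  pos 6: x in {2}, choose 2; 3->2 ok
  pos 7: z in {0,3}, choose 3; 2->3 ok
  pos 8: y in {1}, choose 1; 3->1 ok
  pos 9: z in {0,3}, choose 0; 1->0 ok
  pos 10: z in {0,3}, choose 0; 0->0 ok
  pos 11: z in {0,3}, choose 0; 0->0 ok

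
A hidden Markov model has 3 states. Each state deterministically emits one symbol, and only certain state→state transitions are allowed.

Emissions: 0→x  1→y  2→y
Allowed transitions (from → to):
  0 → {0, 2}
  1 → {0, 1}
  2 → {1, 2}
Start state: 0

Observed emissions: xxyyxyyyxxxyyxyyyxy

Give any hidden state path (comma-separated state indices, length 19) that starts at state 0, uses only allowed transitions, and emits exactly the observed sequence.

0,0,2,1,0,2,2,1,0,0,0,2,1,0,2,2,1,0,2

  pos 0: x in {0}, choose 0; start
  pos 1: x in {0}, choose 0; 0->0 ok
  pos 2: y in {1,2}, choose 2; 0->2 ok
  pos 3: y in {1,2}, choose 1; 2->1 ok
  pos 4: x in {0}, choose 0; 1->0 ok
  pos 5: y in {1,2}, choose 2; 0->2 ok
  pos 6: y in {1,2}, choose 2; 2->2 ok
  pos 7: y in {1,2}, choose 1; 2->1 ok
  pos 8: x in {0}, choose 0; 1->0 ok
  pos 9: x in {0}, choose 0; 0->0 ok
  pos 10: x in {0}, choose 0; 0->0 ok
  pos 11: y in {1,2}, choose 2; 0->2 ok
  pos 12: y in {1,2}, choose 1; 2->1 ok
  pos 13: x in {0}, choose 0; 1->0 ok
  pos 14: y in {1,2}, choose 2; 0->2 ok
  pos 15: y in {1,2}, choose 2; 2->2 ok
  pos 16: y in {1,2}, choose 1; 2->1 ok
  pos 17: x in {0}, choose 0; 1->0 ok
  pos 18: y in {1,2}, choose 2; 0->2 ok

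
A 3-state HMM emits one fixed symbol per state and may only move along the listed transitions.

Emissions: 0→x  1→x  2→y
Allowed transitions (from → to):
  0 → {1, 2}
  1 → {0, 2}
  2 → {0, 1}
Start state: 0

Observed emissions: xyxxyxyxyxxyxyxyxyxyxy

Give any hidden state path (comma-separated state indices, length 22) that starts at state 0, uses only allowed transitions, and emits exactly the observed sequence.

  t0 'x' -> {0,1}, take 0 (start)
  t1 'y' -> {2}, take 2 (0->2 ok)
  t2 'x' -> {0,1}, take 1 (2->1 ok)
  t3 'x' -> {0,1}, take 0 (1->0 ok)
  t4 'y' -> {2}, take 2 (0->2 ok)
  t5 'x' -> {0,1}, take 1 (2->1 ok)
  t6 'y' -> {2}, take 2 (1->2 ok)
  t7 'x' -> {0,1}, take 0 (2->0 ok)
  t8 'y' -> {2}, take 2 (0->2 ok)
  t9 'x' -> {0,1}, take 0 (2->0 ok)
  t10 'x' -> {0,1}, take 1 (0->1 ok)
  t11 'y' -> {2}, take 2 (1->2 ok)
  t12 'x' -> {0,1}, take 1 (2->1 ok)
  t13 'y' -> {2}, take 2 (1->2 ok)
  t14 'x' -> {0,1}, take 1 (2->1 ok)
  t15 'y' -> {2}, take 2 (1->2 ok)
  t16 'x' -> {0,1}, take 0 (2->0 ok)
  t17 'y' -> {2}, take 2 (0->2 ok)
  t18 'x' -> {0,1}, take 1 (2->1 ok)
  t19 'y' -> {2}, take 2 (1->2 ok)
  t20 'x' -> {0,1}, take 0 (2->0 ok)
  t21 'y' -> {2}, take 2 (0->2 ok)

0,2,1,0,2,1,2,0,2,0,1,2,1,2,1,2,0,2,1,2,0,2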